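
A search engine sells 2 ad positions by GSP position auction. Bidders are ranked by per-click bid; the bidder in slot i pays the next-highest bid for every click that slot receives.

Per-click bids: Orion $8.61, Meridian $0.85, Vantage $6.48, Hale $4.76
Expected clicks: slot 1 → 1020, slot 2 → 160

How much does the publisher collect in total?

Ranked by bid: $8.61 (Orion) > $6.48 (Vantage) > $4.76 (Hale) > …
Slot 1: Orion pays $6.48 × 1020 = $6609.60
Slot 2: Vantage pays $4.76 × 160 = $761.60
Total = $7371.20

Total revenue: $7371.20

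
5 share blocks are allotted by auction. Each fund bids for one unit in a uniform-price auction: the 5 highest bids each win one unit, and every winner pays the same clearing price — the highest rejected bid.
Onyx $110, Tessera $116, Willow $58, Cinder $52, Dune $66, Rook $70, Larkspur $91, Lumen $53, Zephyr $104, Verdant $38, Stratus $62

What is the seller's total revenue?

Total revenue: $330

Sorting: 116 (Tessera), 110 (Onyx), 104 (Zephyr), 91 (Larkspur), 70 (Rook), 66 (Dune), 62 (Stratus), …
Winners (5 units): Tessera, Onyx, Zephyr, Larkspur, Rook.
Clearing price = highest rejected bid = $66.
Total revenue = 5 × $66 = $330.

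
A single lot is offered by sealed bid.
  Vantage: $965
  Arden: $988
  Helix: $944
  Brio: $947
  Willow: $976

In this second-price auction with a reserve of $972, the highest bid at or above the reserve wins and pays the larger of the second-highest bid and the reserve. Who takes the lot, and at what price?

Sorting bids: 988 (Arden) > 976 (Willow) > 965 (Vantage) > 947 (Brio) > 944 (Helix)
Arden has the top bid at or above the reserve ($988).
max(second-highest $976, reserve $972) = $976; the reserve does not bind.

Arden pays $976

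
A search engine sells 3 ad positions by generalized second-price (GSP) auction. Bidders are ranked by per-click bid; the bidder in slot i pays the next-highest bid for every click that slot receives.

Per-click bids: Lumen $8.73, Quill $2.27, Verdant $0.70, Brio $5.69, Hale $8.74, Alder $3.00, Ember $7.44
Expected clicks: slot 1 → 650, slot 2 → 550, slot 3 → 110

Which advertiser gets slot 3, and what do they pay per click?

Per-click bids in order: $8.74 (Hale) > $8.73 (Lumen) > $7.44 (Ember) > $5.69 (Brio) > …
Slot 3 goes to the third-ranked bidder, Ember, who pays the next bid down: $5.69/click.

Ember; $5.69 per click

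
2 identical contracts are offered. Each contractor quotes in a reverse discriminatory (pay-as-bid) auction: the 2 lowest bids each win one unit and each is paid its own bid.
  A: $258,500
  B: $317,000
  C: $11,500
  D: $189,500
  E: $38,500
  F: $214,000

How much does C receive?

C is paid $11,500

Ordering the bids: 11,500 (C), 38,500 (E), 189,500 (D), 214,000 (F), …
The 2 lowest are C, E.
C wins → own bid $11,500.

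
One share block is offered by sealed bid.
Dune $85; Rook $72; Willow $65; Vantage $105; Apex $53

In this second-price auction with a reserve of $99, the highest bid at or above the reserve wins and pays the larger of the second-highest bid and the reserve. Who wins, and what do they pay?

Vantage pays $99

Sorting bids: 105 (Vantage) > 85 (Dune) > 72 (Rook) > 65 (Willow) > 53 (Apex)
Highest eligible bid: Vantage at $105.
Second-highest bid $85 is below the reserve $99, so the reserve binds → payment $99.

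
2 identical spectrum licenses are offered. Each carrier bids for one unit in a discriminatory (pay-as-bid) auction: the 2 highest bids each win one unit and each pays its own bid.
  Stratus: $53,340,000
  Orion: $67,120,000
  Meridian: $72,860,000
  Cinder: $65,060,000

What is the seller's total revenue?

Total revenue: $139,980,000

Sorting: 72,860,000 (Meridian), 67,120,000 (Orion), 65,060,000 (Cinder), 53,340,000 (Stratus)
The 2 highest are Meridian, Orion.
Total revenue = 72,860,000 + 67,120,000 = $139,980,000.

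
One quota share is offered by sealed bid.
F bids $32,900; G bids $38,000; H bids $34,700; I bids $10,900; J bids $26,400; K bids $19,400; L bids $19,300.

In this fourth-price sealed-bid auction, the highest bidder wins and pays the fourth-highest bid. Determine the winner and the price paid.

G pays $26,400

Rule: the highest bidder wins and pays the fourth-highest bid.
Bids in order: 38,000 (G) > 34,700 (H) > 32,900 (F) > 26,400 (J) > 19,400 (K) > 19,300 (L) > …
G is highest; pays the fourth-highest bid, $26,400.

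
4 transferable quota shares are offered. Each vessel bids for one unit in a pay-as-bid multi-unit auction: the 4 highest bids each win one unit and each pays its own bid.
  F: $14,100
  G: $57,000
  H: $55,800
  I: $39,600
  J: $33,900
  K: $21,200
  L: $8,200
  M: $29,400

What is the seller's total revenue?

Total revenue: $186,300

Ordering the bids: 57,000 (G), 55,800 (H), 39,600 (I), 33,900 (J), 29,400 (M), 21,200 (K), …
Top 4: G, H, I, J.
Total revenue = 57,000 + 55,800 + 39,600 + 33,900 = $186,300.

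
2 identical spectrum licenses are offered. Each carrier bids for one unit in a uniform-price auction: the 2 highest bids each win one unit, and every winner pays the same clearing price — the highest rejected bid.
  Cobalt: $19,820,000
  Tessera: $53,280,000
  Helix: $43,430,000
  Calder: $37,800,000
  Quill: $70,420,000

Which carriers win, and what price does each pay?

Quill, Tessera; each pays $43,430,000

Ordering the bids: 70,420,000 (Quill), 53,280,000 (Tessera), 43,430,000 (Helix), 37,800,000 (Calder), …
Winners (2 units): Quill, Tessera.
Clearing price = highest rejected bid = $43,430,000.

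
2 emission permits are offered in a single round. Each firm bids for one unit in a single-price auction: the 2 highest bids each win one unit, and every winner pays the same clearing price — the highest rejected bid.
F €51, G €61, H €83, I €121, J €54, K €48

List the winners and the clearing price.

Bids ranked high→low: 121 (I), 83 (H), 61 (G), 54 (J), …
Top 2: I, H.
Clearing price = highest rejected bid = €61.

I, H; each pays €61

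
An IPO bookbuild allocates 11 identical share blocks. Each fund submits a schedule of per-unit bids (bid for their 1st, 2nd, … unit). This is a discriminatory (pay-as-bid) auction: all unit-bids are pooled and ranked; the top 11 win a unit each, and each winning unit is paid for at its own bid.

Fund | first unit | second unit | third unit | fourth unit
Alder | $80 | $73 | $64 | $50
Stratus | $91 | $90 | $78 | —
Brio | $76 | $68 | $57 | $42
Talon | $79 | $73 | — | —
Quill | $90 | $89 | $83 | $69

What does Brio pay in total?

Brio pays $76

Merging the schedules and taking the best 11: 91 (Stratus-1), 90 (Stratus-2), 90 (Quill-1), 89 (Quill-2), 83 (Quill-3), 80 (Alder-1), 79 (Talon-1), 78 (Stratus-3), 76 (Brio-1), 73 (Alder-2), 73 (Talon-2)
Next rejected bid: $69 (not a price — pay-as-bid).
Brio's winning unit-bids: 76 = $76.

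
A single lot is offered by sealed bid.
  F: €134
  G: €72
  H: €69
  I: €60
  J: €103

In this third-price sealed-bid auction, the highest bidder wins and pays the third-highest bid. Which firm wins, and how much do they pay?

F pays €72

Third-price sealed-bid auction: the highest bidder wins and pays the third-highest bid.
Bids ranked: 134 (F) > 103 (J) > 72 (G) > 69 (H) > 60 (I)
F wins; payment is bid #3 in the ranking = €72.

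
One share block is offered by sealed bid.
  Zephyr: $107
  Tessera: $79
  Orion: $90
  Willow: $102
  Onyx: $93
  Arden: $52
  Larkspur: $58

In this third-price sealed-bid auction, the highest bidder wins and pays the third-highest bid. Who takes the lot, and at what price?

Third-price sealed-bid auction: the highest bidder wins and pays the third-highest bid.
Sorting bids: 107 (Zephyr) > 102 (Willow) > 93 (Onyx) > 90 (Orion) > 79 (Tessera) > 58 (Larkspur) > …
Zephyr wins; payment is bid #3 in the ranking = $93.

Zephyr pays $93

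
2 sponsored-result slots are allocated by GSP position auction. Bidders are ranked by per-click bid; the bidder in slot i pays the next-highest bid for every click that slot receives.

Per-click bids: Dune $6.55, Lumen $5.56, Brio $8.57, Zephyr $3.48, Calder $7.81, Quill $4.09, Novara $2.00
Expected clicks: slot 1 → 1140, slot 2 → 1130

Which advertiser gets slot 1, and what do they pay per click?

Brio; $7.81 per click

Ranked by bid: $8.57 (Brio) > $7.81 (Calder) > $6.55 (Dune) > …
Slot 1 goes to the first-ranked bidder, Brio, who pays the next bid down: $7.81/click.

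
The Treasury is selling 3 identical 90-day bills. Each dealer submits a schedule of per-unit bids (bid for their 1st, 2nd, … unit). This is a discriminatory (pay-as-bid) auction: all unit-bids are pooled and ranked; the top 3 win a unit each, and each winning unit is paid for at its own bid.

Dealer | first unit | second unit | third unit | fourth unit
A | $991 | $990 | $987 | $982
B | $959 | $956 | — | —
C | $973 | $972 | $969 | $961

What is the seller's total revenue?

Total revenue: $2,968

Merging the schedules and taking the best 3: 991 (A-1), 990 (A-2), 987 (A-3)
Next rejected bid: $982 (not a price — pay-as-bid).
Each winning unit pays its own bid.
Revenue = 991 + 990 + 987 = $2,968.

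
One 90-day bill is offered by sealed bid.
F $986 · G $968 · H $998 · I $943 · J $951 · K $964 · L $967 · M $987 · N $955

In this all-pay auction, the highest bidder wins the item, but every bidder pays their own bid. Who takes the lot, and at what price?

H pays $998

Rule: the highest bidder wins the item, but every bidder pays their own bid.
Sorting bids: 998 (H) > 987 (M) > 986 (F) > 968 (G) > 967 (L) > 964 (K) > …
H is highest and takes the item; every bidder forfeits their bid.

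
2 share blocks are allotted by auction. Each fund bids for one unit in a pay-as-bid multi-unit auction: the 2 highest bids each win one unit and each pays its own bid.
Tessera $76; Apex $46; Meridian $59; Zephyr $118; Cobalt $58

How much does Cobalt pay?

Ordering the bids: 118 (Zephyr), 76 (Tessera), 59 (Meridian), 58 (Cobalt), …
Winners (2 units): Zephyr, Tessera.
Cobalt does not win → $0.

Cobalt pays $0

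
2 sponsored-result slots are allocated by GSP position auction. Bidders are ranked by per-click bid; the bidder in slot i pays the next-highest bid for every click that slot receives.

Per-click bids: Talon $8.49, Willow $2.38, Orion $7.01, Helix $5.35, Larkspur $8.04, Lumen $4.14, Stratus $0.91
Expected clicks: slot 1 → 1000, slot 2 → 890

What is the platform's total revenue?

Total revenue: $14278.90

Ranked by bid: $8.49 (Talon) > $8.04 (Larkspur) > $7.01 (Orion) > …
Slot 1: Talon pays $8.04 × 1000 = $8040.00
Slot 2: Larkspur pays $7.01 × 890 = $6238.90
Total = $14278.90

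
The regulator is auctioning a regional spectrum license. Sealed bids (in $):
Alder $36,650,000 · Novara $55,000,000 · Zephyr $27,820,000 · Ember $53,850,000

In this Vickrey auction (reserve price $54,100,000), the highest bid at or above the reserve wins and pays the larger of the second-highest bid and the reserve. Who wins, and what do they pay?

Bids ranked: 55,000,000 (Novara) > 53,850,000 (Ember) > 36,650,000 (Alder) > 27,820,000 (Zephyr)
Highest eligible bid: Novara at $55,000,000.
max(second-highest $53,850,000, reserve $54,100,000) = $54,100,000.

Novara pays $54,100,000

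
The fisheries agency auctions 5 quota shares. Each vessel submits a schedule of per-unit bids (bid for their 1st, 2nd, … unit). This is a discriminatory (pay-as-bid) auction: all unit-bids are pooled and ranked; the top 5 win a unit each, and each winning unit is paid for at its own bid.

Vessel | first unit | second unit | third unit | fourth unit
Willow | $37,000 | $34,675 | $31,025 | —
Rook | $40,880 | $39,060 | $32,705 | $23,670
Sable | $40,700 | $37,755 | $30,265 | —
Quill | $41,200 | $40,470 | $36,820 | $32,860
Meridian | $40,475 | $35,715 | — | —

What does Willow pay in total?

Willow pays $0

Pooled unit-bids ranked (top 5): 41,200 (Quill-1), 40,880 (Rook-1), 40,700 (Sable-1), 40,475 (Meridian-1), 40,470 (Quill-2)
Next rejected bid: $39,060 (not a price — pay-as-bid).
Willow wins no units.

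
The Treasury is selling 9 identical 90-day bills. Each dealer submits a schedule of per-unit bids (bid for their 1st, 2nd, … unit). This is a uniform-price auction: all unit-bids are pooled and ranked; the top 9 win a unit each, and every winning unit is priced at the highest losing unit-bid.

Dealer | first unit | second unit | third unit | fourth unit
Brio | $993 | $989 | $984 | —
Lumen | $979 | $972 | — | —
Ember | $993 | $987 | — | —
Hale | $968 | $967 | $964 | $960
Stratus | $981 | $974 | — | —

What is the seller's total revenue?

All unit-bids, highest first — top 9: 993 (Brio-1), 993 (Ember-1), 989 (Brio-2), 987 (Ember-2), 984 (Brio-3), 981 (Stratus-1), 979 (Lumen-1), 974 (Stratus-2), 972 (Lumen-2)
Highest rejected unit-bid = $968.
Allocation: Brio 3, Ember 2, Lumen 2, Stratus 2. Every unit priced at $968.
Revenue = 9 × 968 = $8,712.

Total revenue: $8,712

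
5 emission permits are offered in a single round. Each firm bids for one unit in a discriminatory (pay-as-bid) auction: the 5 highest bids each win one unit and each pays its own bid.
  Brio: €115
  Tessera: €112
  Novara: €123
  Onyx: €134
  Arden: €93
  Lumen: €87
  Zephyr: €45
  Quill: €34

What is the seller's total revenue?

Total revenue: €577

Bids ranked high→low: 134 (Onyx), 123 (Novara), 115 (Brio), 112 (Tessera), 93 (Arden), 87 (Lumen), 45 (Zephyr), …
Winners (5 units): Onyx, Novara, Brio, Tessera, Arden.
Total revenue = 134 + 123 + 115 + 112 + 93 = €577.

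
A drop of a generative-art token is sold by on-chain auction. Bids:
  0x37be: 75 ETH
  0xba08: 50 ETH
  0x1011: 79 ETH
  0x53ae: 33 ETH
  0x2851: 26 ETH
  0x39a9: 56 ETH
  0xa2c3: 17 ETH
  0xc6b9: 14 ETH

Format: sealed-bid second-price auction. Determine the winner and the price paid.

0x1011 pays 75 ETH

Bids ranked: 79 (0x1011) > 75 (0x37be) > 56 (0x39a9) > 50 (0xba08) > 33 (0x53ae) > 26 (0x2851) > …
Second-price: 0x1011 pays 0x37be's bid of 75 ETH.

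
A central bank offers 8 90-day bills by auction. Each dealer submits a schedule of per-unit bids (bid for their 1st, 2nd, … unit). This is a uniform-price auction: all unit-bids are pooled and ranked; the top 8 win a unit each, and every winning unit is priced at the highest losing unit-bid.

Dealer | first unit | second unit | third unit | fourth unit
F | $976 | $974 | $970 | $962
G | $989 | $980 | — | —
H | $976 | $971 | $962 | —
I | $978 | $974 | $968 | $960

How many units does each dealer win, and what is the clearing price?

F 2, G 2, H 2, I 2; clearing price $970

All unit-bids, highest first — top 8: 989 (G-1), 980 (G-2), 978 (I-1), 976 (F-1), 976 (H-1), 974 (F-2), 974 (I-2), 971 (H-2)
The (k+1)-th unit-bid is $970.
Allocation: F 2, G 2, H 2, I 2.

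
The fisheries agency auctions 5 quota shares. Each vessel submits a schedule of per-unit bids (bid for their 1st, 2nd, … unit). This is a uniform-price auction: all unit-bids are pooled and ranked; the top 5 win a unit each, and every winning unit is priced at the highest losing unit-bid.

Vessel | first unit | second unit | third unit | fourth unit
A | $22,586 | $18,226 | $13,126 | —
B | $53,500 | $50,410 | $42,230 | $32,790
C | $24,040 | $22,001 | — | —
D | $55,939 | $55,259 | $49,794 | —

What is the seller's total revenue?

Pooled unit-bids ranked (top 5): 55,939 (D-1), 55,259 (D-2), 53,500 (B-1), 50,410 (B-2), 49,794 (D-3)
The (k+1)-th unit-bid is $42,230.
Allocation: B 2, D 3. Every unit priced at $42,230.
Revenue = 5 × 42,230 = $211,150.

Total revenue: $211,150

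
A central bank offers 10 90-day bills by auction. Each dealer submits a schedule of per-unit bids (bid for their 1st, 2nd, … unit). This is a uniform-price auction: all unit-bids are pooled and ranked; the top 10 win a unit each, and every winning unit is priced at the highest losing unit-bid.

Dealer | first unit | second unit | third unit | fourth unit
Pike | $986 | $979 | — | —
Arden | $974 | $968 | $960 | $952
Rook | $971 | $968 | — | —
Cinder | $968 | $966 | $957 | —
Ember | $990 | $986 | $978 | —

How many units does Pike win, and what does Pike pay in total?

Pooled unit-bids ranked (top 10): 990 (Ember-1), 986 (Pike-1), 986 (Ember-2), 979 (Pike-2), 978 (Ember-3), 974 (Arden-1), 971 (Rook-1), 968 (Arden-2), 968 (Rook-2), 968 (Cinder-1)
Highest rejected unit-bid = $966.
Pike wins 2 unit(s) at $966 each.

Pike: 2 units, pays $1,932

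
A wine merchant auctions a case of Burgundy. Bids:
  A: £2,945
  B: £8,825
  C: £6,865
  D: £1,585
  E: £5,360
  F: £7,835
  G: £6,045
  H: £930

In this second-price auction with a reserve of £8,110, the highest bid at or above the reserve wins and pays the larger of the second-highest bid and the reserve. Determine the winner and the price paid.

B pays £8,110

Bids in order: 8,825 (B) > 7,835 (F) > 6,865 (C) > 6,045 (G) > 5,360 (E) > 2,945 (A) > …
Highest eligible bid: B at £8,825.
max(second-highest £7,835, reserve £8,110) = £8,110.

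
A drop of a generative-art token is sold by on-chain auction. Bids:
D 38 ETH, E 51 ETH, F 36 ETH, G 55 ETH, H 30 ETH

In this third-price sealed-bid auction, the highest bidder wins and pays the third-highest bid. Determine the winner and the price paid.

Bids ranked: 55 (G) > 51 (E) > 38 (D) > 36 (F) > 30 (H)
G is highest; pays the third-highest bid, 38 ETH.

G pays 38 ETH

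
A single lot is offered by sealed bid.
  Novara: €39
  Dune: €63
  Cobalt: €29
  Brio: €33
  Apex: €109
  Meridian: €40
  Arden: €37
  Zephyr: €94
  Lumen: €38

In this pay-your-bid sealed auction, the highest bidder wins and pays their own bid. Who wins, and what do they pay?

Rule: the highest bidder wins and pays their own bid.
Sorting bids: 109 (Apex) > 94 (Zephyr) > 63 (Dune) > 40 (Meridian) > 39 (Novara) > 38 (Lumen) > …
Apex has the highest bid and pays exactly that: €109.

Apex pays €109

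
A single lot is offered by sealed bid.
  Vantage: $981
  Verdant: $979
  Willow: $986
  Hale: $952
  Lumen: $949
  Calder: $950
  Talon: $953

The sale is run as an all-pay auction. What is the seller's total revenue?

Total revenue: $6,750

Rule: the highest bidder wins the item, but every bidder pays their own bid.
Bids ranked: 986 (Willow) > 981 (Vantage) > 979 (Verdant) > 953 (Talon) > 952 (Hale) > 950 (Calder) > …
Every bidder forfeits their bid regardless of winning.
Revenue = 981 + 979 + 986 + 952 + 949 + 950 + 953 = $6,750.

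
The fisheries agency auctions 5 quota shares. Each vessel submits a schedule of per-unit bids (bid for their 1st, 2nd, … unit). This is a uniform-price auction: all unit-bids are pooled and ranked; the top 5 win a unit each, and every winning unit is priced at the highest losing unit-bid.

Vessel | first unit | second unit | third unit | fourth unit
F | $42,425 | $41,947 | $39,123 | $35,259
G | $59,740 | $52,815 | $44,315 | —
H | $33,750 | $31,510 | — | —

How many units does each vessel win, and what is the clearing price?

Pooled unit-bids ranked (top 5): 59,740 (G-1), 52,815 (G-2), 44,315 (G-3), 42,425 (F-1), 41,947 (F-2)
First bid not allocated: $39,123.
Allocation: F 2, G 3.

F 2, G 3; clearing price $39,123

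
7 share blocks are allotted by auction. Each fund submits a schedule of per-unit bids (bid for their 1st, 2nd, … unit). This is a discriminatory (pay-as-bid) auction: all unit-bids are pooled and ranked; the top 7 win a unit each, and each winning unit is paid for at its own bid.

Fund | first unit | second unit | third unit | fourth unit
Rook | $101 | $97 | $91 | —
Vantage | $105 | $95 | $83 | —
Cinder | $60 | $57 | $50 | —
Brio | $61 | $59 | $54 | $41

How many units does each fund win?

Pooled unit-bids ranked (top 7): 105 (Vantage-1), 101 (Rook-1), 97 (Rook-2), 95 (Vantage-2), 91 (Rook-3), 83 (Vantage-3), 61 (Brio-1)
Next rejected bid: $60 (not a price — pay-as-bid).
Allocation: Brio 1, Rook 3, Vantage 3.

Brio 1, Rook 3, Vantage 3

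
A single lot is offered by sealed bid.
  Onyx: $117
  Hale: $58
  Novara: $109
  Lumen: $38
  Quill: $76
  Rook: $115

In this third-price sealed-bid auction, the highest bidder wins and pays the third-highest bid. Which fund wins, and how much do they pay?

Third-price sealed-bid auction: the highest bidder wins and pays the third-highest bid.
Bids in order: 117 (Onyx) > 115 (Rook) > 109 (Novara) > 76 (Quill) > 58 (Hale) > 38 (Lumen)
Onyx wins; payment is bid #3 in the ranking = $109.

Onyx pays $109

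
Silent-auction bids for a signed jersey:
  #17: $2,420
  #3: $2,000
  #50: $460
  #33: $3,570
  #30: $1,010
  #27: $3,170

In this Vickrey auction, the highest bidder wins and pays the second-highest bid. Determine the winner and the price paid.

#33 pays $3,170

Bids ranked: 3,570 (#33) > 3,170 (#27) > 2,420 (#17) > 2,000 (#3) > 1,010 (#30) > 460 (#50)
Second-price: #33 pays #27's bid of $3,170.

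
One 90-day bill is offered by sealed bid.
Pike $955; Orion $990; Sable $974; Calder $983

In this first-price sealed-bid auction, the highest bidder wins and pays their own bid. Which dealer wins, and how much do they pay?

Orion pays $990

First-price sealed-bid auction: the highest bidder wins and pays their own bid.
Bids ranked: 990 (Orion) > 983 (Calder) > 974 (Sable) > 955 (Pike)
Orion is highest → pays own bid, $990.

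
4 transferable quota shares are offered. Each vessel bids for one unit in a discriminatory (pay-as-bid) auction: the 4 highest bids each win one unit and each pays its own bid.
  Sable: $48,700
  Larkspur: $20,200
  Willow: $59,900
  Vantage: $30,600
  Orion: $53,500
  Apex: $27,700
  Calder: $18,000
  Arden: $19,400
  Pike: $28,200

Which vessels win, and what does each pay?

Ordering the bids: 59,900 (Willow), 53,500 (Orion), 48,700 (Sable), 30,600 (Vantage), 28,200 (Pike), 27,700 (Apex), …
Top 4: Willow, Orion, Sable, Vantage.
Each winner pays its own bid: Willow $59,900, Orion $53,500, Sable $48,700, Vantage $30,600.

Willow $59,900, Orion $53,500, Sable $48,700, Vantage $30,600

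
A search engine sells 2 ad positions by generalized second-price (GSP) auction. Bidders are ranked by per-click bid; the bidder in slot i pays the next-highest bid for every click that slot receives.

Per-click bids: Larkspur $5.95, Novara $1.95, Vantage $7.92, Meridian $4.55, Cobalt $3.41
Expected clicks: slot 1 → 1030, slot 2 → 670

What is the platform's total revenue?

Total revenue: $9177.00

Ranked by bid: $7.92 (Vantage) > $5.95 (Larkspur) > $4.55 (Meridian) > …
Slot 1: Vantage pays $5.95 × 1030 = $6128.50
Slot 2: Larkspur pays $4.55 × 670 = $3048.50
Total = $9177.00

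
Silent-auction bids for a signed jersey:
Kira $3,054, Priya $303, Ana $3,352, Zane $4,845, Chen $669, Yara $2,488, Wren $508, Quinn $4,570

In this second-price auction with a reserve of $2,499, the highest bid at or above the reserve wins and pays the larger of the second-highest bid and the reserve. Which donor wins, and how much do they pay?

Zane pays $4,570

Sorting bids: 4,845 (Zane) > 4,570 (Quinn) > 3,352 (Ana) > 3,054 (Kira) > 2,488 (Yara) > 669 (Chen) > …
Zane has the top bid at or above the reserve ($4,845).
max(second-highest $4,570, reserve $2,499) = $4,570; the reserve does not bind.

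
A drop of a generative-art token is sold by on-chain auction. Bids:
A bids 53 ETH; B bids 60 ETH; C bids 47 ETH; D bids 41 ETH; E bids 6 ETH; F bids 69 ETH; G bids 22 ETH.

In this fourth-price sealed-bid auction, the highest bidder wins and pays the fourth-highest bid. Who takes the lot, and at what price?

Sorting bids: 69 (F) > 60 (B) > 53 (A) > 47 (C) > 41 (D) > 22 (G) > …
F is highest; pays the fourth-highest bid, 47 ETH.

F pays 47 ETH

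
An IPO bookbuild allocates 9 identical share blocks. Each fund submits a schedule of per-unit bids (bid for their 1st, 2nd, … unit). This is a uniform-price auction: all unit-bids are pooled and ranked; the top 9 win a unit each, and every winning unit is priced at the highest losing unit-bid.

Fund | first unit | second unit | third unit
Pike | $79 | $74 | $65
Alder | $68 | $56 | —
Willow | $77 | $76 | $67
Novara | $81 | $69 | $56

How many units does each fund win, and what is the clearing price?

Alder 1, Novara 2, Pike 3, Willow 3; clearing price $56

Pooled unit-bids ranked (top 9): 81 (Novara-1), 79 (Pike-1), 77 (Willow-1), 76 (Willow-2), 74 (Pike-2), 69 (Novara-2), 68 (Alder-1), 67 (Willow-3), 65 (Pike-3)
Highest rejected unit-bid = $56.
Allocation: Alder 1, Novara 2, Pike 3, Willow 3.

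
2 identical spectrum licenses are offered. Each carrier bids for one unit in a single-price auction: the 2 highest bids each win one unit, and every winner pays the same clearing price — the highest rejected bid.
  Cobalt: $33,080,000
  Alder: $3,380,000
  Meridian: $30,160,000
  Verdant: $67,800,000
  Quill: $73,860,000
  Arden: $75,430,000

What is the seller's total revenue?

Total revenue: $135,600,000

Ordering the bids: 75,430,000 (Arden), 73,860,000 (Quill), 67,800,000 (Verdant), 33,080,000 (Cobalt), …
Winners (2 units): Arden, Quill.
Highest unsuccessful bid: $67,800,000 → clearing price.
Total revenue = 2 × $67,800,000 = $135,600,000.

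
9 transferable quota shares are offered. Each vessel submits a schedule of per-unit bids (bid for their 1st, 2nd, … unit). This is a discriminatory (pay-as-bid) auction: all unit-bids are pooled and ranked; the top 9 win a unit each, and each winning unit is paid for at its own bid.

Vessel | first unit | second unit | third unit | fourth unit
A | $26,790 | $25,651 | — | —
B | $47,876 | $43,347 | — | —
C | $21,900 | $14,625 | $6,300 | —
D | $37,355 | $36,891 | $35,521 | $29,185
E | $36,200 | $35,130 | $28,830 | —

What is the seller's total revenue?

Merging the schedules and taking the best 9: 47,876 (B-1), 43,347 (B-2), 37,355 (D-1), 36,891 (D-2), 36,200 (E-1), 35,521 (D-3), 35,130 (E-2), 29,185 (D-4), 28,830 (E-3)
Next rejected bid: $26,790 (not a price — pay-as-bid).
Each winning unit pays its own bid.
Revenue = 47,876 + 43,347 + 37,355 + 36,891 + 36,200 + 35,521 + 35,130 + 29,185 + 28,830 = $330,335.

Total revenue: $330,335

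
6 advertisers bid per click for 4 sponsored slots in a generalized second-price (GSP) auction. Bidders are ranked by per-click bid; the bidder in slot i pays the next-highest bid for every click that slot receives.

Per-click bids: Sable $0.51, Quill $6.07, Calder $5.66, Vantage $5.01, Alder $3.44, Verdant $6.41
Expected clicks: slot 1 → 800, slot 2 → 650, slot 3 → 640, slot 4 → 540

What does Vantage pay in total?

Vantage pays $1857.60

Ranked by bid: $6.41 (Verdant) > $6.07 (Quill) > $5.66 (Calder) > $5.01 (Vantage) > $3.44 (Alder) > …
Vantage holds slot 4 → pays next bid $3.44 × 540 clicks = $1857.60.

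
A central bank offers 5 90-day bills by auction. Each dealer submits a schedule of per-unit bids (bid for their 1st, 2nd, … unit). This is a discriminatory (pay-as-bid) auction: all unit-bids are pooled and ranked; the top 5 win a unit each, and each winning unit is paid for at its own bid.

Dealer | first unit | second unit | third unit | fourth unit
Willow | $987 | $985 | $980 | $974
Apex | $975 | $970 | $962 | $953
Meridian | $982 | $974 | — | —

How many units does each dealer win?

Apex 1, Meridian 1, Willow 3

Merging the schedules and taking the best 5: 987 (Willow-1), 985 (Willow-2), 982 (Meridian-1), 980 (Willow-3), 975 (Apex-1)
Next rejected bid: $974 (not a price — pay-as-bid).
Allocation: Apex 1, Meridian 1, Willow 3.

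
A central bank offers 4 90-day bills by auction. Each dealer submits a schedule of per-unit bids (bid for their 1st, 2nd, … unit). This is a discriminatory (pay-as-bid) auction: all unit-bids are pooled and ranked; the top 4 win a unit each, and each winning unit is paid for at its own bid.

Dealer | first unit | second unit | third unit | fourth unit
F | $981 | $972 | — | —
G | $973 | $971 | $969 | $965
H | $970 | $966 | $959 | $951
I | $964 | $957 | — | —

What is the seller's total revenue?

Total revenue: $3,897

Pooled unit-bids ranked (top 4): 981 (F-1), 973 (G-1), 972 (F-2), 971 (G-2)
Next rejected bid: $970 (not a price — pay-as-bid).
Each winning unit pays its own bid.
Revenue = 981 + 973 + 972 + 971 = $3,897.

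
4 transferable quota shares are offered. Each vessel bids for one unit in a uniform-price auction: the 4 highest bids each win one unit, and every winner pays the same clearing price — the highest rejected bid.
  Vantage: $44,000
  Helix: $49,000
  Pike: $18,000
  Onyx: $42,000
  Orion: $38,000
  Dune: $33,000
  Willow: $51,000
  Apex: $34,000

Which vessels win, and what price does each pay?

Ordering the bids: 51,000 (Willow), 49,000 (Helix), 44,000 (Vantage), 42,000 (Onyx), 38,000 (Orion), 34,000 (Apex), …
Winners (4 units): Willow, Helix, Vantage, Onyx.
First losing bid is Orion's $38,000, which sets the uniform price.

Willow, Helix, Vantage, Onyx; each pays $38,000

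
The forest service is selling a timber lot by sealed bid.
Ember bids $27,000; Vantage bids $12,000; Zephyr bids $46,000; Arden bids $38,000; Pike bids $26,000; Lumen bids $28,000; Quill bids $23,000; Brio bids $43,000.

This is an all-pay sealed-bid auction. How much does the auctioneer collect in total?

Total revenue: $243,000

Sorting bids: 46,000 (Zephyr) > 43,000 (Brio) > 38,000 (Arden) > 28,000 (Lumen) > 27,000 (Ember) > 26,000 (Pike) > …
Zephyr wins with the top bid; all bids are sunk regardless.
Every bidder forfeits their bid regardless of winning.
Revenue = 27,000 + 12,000 + 46,000 + 38,000 + 26,000 + 28,000 + 23,000 + 43,000 = $243,000.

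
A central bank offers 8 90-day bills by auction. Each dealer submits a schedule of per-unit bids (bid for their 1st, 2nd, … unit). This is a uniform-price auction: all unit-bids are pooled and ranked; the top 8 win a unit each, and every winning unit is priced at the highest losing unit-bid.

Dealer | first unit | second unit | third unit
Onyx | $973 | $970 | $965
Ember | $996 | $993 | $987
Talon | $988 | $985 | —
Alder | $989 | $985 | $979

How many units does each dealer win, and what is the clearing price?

Alder 3, Ember 3, Talon 2; clearing price $973

Merging the schedules and taking the best 8: 996 (Ember-1), 993 (Ember-2), 989 (Alder-1), 988 (Talon-1), 987 (Ember-3), 985 (Talon-2), 985 (Alder-2), 979 (Alder-3)
The (k+1)-th unit-bid is $973.
Allocation: Alder 3, Ember 3, Talon 2.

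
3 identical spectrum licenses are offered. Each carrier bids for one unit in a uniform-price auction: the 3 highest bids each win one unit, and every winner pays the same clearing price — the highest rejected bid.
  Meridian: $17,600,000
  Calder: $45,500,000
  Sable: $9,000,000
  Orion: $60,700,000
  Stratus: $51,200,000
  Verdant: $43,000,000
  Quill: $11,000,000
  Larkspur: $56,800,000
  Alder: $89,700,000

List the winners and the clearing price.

Bids ranked high→low: 89,700,000 (Alder), 60,700,000 (Orion), 56,800,000 (Larkspur), 51,200,000 (Stratus), 45,500,000 (Calder), …
The 3 highest are Alder, Orion, Larkspur.
Clearing price = highest rejected bid = $51,200,000.

Alder, Orion, Larkspur; each pays $51,200,000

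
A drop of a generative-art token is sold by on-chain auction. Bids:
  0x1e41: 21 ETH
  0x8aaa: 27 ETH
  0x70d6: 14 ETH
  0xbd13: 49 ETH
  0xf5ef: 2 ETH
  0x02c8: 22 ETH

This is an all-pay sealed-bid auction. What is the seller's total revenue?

Total revenue: 135 ETH

Bids ranked: 49 (0xbd13) > 27 (0x8aaa) > 22 (0x02c8) > 21 (0x1e41) > 14 (0x70d6) > 2 (0xf5ef)
Every bidder forfeits their bid regardless of winning.
Revenue = 21 + 27 + 14 + 49 + 2 + 22 = 135 ETH.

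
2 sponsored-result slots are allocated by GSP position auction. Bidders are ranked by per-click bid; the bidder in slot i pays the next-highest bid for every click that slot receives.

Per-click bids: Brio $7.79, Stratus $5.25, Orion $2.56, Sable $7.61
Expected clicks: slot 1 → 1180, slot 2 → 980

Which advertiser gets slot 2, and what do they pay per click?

Sable; $5.25 per click

Sorting advertisers: $7.79 (Brio) > $7.61 (Sable) > $5.25 (Stratus) > …
Slot 2 goes to the second-ranked bidder, Sable, who pays the next bid down: $5.25/click.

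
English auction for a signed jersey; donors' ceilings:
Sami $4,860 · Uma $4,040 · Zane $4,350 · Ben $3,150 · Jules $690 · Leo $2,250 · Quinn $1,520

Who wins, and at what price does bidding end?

Sami wins at $4,350

Sorting limits: 4,860 (Sami) > 4,350 (Zane) > 4,040 (Uma) > 3,150 (Ben) > 2,250 (Leo) > 1,520 (Quinn) > …
Bidding ends when Zane exits at $4,350; Sami takes it.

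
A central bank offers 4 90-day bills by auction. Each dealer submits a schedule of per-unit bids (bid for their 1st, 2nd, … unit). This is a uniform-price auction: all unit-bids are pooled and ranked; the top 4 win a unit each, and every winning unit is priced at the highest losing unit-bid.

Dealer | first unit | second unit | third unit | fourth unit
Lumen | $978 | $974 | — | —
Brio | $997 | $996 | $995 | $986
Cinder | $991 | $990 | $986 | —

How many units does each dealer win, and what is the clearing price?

Brio 3, Cinder 1; clearing price $990

All unit-bids, highest first — top 4: 997 (Brio-1), 996 (Brio-2), 995 (Brio-3), 991 (Cinder-1)
First bid not allocated: $990.
Allocation: Brio 3, Cinder 1.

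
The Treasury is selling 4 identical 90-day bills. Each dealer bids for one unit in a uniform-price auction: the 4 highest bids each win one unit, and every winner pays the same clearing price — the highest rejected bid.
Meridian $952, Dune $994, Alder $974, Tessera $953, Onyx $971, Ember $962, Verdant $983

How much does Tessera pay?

Tessera pays $0

Sorting: 994 (Dune), 983 (Verdant), 974 (Alder), 971 (Onyx), 962 (Ember), 953 (Tessera), …
Winners (4 units): Dune, Verdant, Alder, Onyx.
First losing bid is Ember's $962, which sets the uniform price.
Tessera does not win → pays $0.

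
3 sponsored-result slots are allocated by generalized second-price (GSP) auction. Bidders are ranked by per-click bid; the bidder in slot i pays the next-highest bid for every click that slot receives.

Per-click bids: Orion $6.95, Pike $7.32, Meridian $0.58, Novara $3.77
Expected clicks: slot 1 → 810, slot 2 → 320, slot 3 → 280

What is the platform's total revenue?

Sorting advertisers: $7.32 (Pike) > $6.95 (Orion) > $3.77 (Novara) > $0.58 (Meridian)
Slot 1: Pike pays $6.95 × 810 = $5629.50
Slot 2: Orion pays $3.77 × 320 = $1206.40
Slot 3: Novara pays $0.58 × 280 = $162.40
Total = $6998.30

Total revenue: $6998.30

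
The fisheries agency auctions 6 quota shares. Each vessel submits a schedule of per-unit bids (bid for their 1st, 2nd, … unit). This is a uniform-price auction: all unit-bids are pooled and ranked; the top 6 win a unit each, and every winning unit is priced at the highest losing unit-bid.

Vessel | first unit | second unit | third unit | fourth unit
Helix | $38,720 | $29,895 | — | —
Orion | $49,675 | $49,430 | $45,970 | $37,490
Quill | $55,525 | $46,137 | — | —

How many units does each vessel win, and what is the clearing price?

Merging the schedules and taking the best 6: 55,525 (Quill-1), 49,675 (Orion-1), 49,430 (Orion-2), 46,137 (Quill-2), 45,970 (Orion-3), 38,720 (Helix-1)
First bid not allocated: $37,490.
Allocation: Helix 1, Orion 3, Quill 2.

Helix 1, Orion 3, Quill 2; clearing price $37,490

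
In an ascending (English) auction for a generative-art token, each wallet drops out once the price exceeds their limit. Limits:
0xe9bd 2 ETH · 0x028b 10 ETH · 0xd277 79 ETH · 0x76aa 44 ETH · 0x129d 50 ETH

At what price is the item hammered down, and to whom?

0xd277 wins at 50 ETH

Limits in order: 79 (0xd277) > 50 (0x129d) > 44 (0x76aa) > 10 (0x028b) > 2 (0xe9bd)
Bidding ends when 0x129d exits at 50 ETH; 0xd277 takes it.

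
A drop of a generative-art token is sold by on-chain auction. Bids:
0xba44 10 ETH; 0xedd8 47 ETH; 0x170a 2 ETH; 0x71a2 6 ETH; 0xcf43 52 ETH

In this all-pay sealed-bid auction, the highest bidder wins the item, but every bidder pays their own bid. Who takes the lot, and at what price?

Sorting bids: 52 (0xcf43) > 47 (0xedd8) > 10 (0xba44) > 6 (0x71a2) > 2 (0x170a)
0xcf43 is highest and takes the item; every bidder forfeits their bid.

0xcf43 pays 52 ETH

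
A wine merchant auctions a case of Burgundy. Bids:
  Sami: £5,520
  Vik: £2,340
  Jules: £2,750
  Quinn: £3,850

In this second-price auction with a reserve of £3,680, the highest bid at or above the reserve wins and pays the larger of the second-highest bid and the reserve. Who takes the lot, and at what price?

Second-price auction with a reserve of £3,680: the highest bid at or above the reserve wins and pays the larger of the second-highest bid and the reserve.
Bids ranked: 5,520 (Sami) > 3,850 (Quinn) > 2,750 (Jules) > 2,340 (Vik)
Sami has the top bid at or above the reserve (£5,520).
Second-highest bid £3,850 exceeds the reserve £3,680 → payment £3,850.

Sami pays £3,850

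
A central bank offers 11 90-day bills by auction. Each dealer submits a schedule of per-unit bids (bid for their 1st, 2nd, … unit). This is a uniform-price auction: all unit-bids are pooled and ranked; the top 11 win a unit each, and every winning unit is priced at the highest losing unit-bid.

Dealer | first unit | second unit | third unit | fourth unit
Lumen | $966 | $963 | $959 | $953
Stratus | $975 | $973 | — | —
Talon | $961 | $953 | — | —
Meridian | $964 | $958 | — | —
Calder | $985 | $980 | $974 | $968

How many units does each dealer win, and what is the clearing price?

Calder 4, Lumen 3, Meridian 1, Stratus 2, Talon 1; clearing price $958

Pooled unit-bids ranked (top 11): 985 (Calder-1), 980 (Calder-2), 975 (Stratus-1), 974 (Calder-3), 973 (Stratus-2), 968 (Calder-4), 966 (Lumen-1), 964 (Meridian-1), 963 (Lumen-2), 961 (Talon-1), 959 (Lumen-3)
Highest rejected unit-bid = $958.
Allocation: Calder 4, Lumen 3, Meridian 1, Stratus 2, Talon 1.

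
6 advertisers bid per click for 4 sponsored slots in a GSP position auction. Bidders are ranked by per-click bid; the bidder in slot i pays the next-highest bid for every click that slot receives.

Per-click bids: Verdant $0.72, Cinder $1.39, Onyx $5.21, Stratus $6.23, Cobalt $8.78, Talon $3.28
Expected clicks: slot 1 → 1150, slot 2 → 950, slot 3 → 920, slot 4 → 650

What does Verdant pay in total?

Verdant pays $0.00

Ranked by bid: $8.78 (Cobalt) > $6.23 (Stratus) > $5.21 (Onyx) > $3.28 (Talon) > $1.39 (Cinder) > …
Verdant ranks below slot 4 → no slot, pays nothing.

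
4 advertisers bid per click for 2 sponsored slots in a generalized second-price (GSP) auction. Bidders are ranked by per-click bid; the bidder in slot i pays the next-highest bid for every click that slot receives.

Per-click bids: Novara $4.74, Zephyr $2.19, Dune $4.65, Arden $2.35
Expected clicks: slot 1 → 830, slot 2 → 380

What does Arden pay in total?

Arden pays $0.00

Ranked by bid: $4.74 (Novara) > $4.65 (Dune) > $2.35 (Arden) > …
Arden ranks below slot 2 → no slot, pays nothing.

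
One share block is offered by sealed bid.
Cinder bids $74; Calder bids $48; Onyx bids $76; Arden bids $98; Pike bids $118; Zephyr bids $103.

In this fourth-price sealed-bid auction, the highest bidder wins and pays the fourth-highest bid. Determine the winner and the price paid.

Pike pays $76

Sorting bids: 118 (Pike) > 103 (Zephyr) > 98 (Arden) > 76 (Onyx) > 74 (Cinder) > 48 (Calder)
Pike wins; payment is bid #4 in the ranking = $76.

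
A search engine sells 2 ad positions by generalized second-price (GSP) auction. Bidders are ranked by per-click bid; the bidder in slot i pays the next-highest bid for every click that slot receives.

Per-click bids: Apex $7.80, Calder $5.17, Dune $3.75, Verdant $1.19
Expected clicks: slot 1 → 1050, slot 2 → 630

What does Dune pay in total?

Dune pays $0.00

Ranked by bid: $7.80 (Apex) > $5.17 (Calder) > $3.75 (Dune) > …
Dune ranks below slot 2 → no slot, pays nothing.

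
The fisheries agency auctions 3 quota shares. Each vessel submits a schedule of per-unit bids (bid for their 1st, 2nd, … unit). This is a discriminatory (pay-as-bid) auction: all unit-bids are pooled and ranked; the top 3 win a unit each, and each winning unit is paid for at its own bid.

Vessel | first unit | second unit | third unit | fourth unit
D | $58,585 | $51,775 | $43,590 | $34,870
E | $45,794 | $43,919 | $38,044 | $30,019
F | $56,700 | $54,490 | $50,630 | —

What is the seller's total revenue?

All unit-bids, highest first — top 3: 58,585 (D-1), 56,700 (F-1), 54,490 (F-2)
Next rejected bid: $51,775 (not a price — pay-as-bid).
Each winning unit pays its own bid.
Revenue = 58,585 + 56,700 + 54,490 = $169,775.

Total revenue: $169,775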